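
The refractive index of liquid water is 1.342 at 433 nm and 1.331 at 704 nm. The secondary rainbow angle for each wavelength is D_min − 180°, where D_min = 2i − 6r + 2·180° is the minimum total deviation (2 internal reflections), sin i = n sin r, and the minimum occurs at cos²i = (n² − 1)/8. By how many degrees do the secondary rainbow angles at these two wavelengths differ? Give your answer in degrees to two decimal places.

2.86°

At 433 nm (n = 1.342): cos²i = 0.10012 → i = 71.554°, r = 44.981°, D_min = 233.222°, rainbow angle = 53.222°.
At 704 nm (n = 1.331): cos²i = 0.09645 → i = 71.907°, r = 45.575°, D_min = 230.365°, rainbow angle = 50.365°.
Angular width = |53.222° − 50.365°| = 2.857°.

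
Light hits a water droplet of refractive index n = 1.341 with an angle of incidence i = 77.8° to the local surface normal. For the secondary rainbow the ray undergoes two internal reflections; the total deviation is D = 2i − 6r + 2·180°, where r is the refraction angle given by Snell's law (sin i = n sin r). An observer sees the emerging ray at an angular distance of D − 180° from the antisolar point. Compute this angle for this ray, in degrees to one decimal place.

54.8°

sin r = sin 77.8° / 1.341 = 0.9774/1.341 = 0.7289; r = 46.79°.
D = 2·77.8° − 6·46.79° + 2·180° = 155.60° − 280.75° + 360° = 234.85°.
Angle from antisolar point = D − 180° = 54.85°.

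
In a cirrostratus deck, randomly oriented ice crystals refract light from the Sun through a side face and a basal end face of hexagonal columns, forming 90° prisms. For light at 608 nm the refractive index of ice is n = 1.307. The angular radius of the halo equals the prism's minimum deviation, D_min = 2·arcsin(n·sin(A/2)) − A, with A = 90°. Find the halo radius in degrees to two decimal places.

45.09°

n·sin(A/2) = 1.307 × sin 45° = 1.307 × 0.7071 = 0.9242.
D_min = 2·arcsin(0.9242) − 90° = 2 × 67.546° − 90° = 45.093°.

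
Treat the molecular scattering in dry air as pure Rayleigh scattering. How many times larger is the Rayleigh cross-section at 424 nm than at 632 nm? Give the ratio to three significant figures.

Rayleigh scattering ∝ λ⁻⁴, so the ratio of coefficients is the inverse fourth power of the wavelength ratio.
σ(424)/σ(632) = (632/424)⁴ = (1.4906)⁴ = 4.936.

4.94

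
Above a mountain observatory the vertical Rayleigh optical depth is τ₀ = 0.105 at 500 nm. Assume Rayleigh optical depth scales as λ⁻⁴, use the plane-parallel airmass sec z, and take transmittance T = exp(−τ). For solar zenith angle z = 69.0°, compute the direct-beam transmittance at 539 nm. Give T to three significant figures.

sec 69.0° = 2.7904.
τ = 0.105 × (500/539)⁴ × 2.7904 = 0.105 × 0.7405 × 2.7904 = 0.2170.
T = exp(−0.2170) = 0.8050.

0.805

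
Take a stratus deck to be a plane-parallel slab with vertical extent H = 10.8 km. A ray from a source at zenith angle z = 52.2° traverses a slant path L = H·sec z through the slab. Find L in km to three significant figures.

sec z = 1/cos 52.2° = 1.6316.
L = 10.8 × 1.6316 = 17.621 km.

17.6 km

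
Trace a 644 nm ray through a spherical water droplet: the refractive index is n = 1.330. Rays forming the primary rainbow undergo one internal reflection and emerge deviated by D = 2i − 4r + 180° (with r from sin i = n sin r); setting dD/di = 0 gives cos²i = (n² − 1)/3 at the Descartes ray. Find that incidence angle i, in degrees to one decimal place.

59.6°

cos²i = (1.330² − 1)/3 = (1.76890 − 1)/3 = 0.25630.
cos i = 0.50626, so i = 59.585°.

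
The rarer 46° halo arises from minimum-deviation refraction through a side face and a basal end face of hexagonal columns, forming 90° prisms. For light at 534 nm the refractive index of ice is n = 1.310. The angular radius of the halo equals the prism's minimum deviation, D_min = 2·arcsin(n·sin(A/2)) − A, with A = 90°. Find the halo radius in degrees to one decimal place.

45.7°

n·sin(A/2) = 1.310 × sin 45° = 1.310 × 0.7071 = 0.9263.
D_min = 2·arcsin(0.9263) − 90° = 2 × 67.867° − 90° = 45.733°.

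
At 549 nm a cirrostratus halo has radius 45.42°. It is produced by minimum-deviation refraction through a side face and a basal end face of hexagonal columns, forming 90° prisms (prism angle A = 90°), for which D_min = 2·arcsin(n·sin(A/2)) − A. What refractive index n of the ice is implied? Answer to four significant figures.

Rearranging: n = sin((D_min + A)/2) / sin(A/2).
(D_min + A)/2 = (45.42° + 90°)/2 = 67.710°.
n = sin 67.710° / sin 45° = 0.9253 / 0.7071 = 1.3085.

1.309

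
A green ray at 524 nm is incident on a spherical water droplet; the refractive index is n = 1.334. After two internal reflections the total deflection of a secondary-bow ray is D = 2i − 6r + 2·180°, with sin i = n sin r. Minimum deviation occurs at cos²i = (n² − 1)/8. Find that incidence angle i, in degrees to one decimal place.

cos²i = (1.334² − 1)/8 = (1.77956 − 1)/8 = 0.09744.
cos i = 0.31216, so i = 71.810°.

71.8°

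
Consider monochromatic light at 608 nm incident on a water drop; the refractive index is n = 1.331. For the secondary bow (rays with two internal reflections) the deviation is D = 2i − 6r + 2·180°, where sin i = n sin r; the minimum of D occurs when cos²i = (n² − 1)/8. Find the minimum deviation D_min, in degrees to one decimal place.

cos²i = (1.77156 − 1)/8 = 0.09645; i = arccos(0.31056) = 71.907°.
sin r = sin 71.907°/1.331 = 0.71417; r = 45.575°.
D_min = 2·71.907° − 6·45.575° + 360° = 230.365°.

230.4°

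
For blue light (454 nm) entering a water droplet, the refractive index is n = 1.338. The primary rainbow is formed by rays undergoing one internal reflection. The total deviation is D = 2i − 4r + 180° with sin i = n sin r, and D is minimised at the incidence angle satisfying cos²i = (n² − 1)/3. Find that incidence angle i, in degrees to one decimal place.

cos²i = (1.338² − 1)/3 = (1.79024 − 1)/3 = 0.26341.
cos i = 0.51324, so i = 59.120°.

59.1°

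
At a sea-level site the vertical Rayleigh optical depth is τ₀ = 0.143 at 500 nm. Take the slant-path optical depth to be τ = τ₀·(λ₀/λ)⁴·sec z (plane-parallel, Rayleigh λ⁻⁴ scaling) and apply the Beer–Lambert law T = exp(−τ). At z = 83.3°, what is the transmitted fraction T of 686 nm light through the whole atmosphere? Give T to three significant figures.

sec 83.3° = 8.5711.
τ = 0.143 × (500/686)⁴ × 8.5711 = 0.143 × 0.2822 × 8.5711 = 0.3459.
T = exp(−0.3459) = 0.7076.

0.708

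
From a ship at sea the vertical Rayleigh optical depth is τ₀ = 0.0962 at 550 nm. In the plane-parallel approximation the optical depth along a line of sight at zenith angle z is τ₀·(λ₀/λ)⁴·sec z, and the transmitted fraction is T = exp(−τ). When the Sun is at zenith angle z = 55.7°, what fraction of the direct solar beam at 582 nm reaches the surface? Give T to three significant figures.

sec 55.7° = 1.7745.
τ = 0.0962 × (550/582)⁴ × 1.7745 = 0.0962 × 0.7976 × 1.7745 = 0.1362.
T = exp(−0.1362) = 0.8727.

0.873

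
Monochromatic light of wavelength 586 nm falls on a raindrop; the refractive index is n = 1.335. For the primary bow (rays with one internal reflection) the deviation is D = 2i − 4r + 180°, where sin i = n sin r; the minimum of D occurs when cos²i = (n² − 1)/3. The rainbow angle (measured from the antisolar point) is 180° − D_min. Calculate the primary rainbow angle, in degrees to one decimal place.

41.8°

cos²i = (1.78222 − 1)/3 = 0.26074; i = arccos(0.51063) = 59.294°.
sin r = sin 59.294°/1.335 = 0.64405; r = 40.094°.
D_min = 2·59.294° − 4·40.094° + 180° = 138.212°.
Rainbow angle = 180° − D_min = 41.788°.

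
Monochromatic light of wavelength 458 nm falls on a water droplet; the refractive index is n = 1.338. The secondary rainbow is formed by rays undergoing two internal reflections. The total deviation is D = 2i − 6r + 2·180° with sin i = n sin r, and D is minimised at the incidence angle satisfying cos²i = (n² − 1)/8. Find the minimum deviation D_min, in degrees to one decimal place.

cos²i = (1.79024 − 1)/8 = 0.09878; i = arccos(0.31429) = 71.682°.
sin r = sin 71.682°/1.338 = 0.70951; r = 45.195°.
D_min = 2·71.682° − 6·45.195° + 360° = 232.193°.

232.2°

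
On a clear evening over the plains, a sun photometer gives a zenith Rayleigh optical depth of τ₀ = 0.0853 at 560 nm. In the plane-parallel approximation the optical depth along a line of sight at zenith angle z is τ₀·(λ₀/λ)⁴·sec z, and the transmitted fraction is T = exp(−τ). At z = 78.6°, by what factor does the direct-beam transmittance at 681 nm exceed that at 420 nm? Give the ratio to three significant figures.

3.21

Airmass: sec 78.6° = 5.0593.
τ(681 nm) = 0.0853 × (560/681)⁴ × 5.0593 = 0.0853 × 0.4573 × 5.0593 = 0.1973.
τ(420 nm) = 0.0853 × (560/420)⁴ × 5.0593 = 0.0853 × 3.1605 × 5.0593 = 1.3639.
T(681)/T(420) = exp(τ_B − τ_A) = exp(1.1666) = 3.2110.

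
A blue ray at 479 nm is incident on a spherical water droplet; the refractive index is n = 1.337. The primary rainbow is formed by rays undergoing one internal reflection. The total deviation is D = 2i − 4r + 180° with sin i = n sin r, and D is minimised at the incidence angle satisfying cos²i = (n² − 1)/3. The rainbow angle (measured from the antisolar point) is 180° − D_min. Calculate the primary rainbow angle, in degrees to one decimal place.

cos²i = (1.78757 − 1)/3 = 0.26252; i = arccos(0.51237) = 59.178°.
sin r = sin 59.178°/1.337 = 0.64231; r = 39.964°.
D_min = 2·59.178° − 4·39.964° + 180° = 138.500°.
Rainbow angle = 180° − D_min = 41.500°.

41.5°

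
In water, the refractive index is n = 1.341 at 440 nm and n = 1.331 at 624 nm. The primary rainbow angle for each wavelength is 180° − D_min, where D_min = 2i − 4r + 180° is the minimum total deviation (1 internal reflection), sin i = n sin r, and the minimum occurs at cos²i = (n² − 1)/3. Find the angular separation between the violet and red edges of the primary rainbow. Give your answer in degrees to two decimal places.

At 440 nm (n = 1.341): cos²i = 0.26609 → i = 58.946°, r = 39.705°, D_min = 139.071°, rainbow angle = 40.929°.
At 624 nm (n = 1.331): cos²i = 0.25719 → i = 59.527°, r = 40.356°, D_min = 137.630°, rainbow angle = 42.370°.
Angular width = |40.929° − 42.370°| = 1.441°.

1.44°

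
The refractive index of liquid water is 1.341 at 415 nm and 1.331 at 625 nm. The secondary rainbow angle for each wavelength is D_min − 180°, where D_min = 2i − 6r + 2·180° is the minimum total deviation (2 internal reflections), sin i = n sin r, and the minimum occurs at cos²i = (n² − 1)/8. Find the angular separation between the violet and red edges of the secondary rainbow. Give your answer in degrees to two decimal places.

2.60°

At 415 nm (n = 1.341): cos²i = 0.09979 → i = 71.586°, r = 45.034°, D_min = 232.966°, rainbow angle = 52.966°.
At 625 nm (n = 1.331): cos²i = 0.09645 → i = 71.907°, r = 45.575°, D_min = 230.365°, rainbow angle = 50.365°.
Angular width = |52.966° − 50.365°| = 2.601°.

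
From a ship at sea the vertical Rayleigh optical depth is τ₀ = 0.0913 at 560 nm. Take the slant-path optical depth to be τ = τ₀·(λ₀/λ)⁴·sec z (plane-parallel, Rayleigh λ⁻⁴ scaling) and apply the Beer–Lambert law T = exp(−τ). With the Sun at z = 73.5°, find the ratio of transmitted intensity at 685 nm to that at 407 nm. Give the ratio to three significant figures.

2.74

Airmass: sec 73.5° = 3.5209.
τ(685 nm) = 0.0913 × (560/685)⁴ × 3.5209 = 0.0913 × 0.4467 × 3.5209 = 0.1436.
τ(407 nm) = 0.0913 × (560/407)⁴ × 3.5209 = 0.0913 × 3.5841 × 3.5209 = 1.1521.
T(685)/T(407) = exp(τ_B − τ_A) = exp(1.0085) = 2.7416.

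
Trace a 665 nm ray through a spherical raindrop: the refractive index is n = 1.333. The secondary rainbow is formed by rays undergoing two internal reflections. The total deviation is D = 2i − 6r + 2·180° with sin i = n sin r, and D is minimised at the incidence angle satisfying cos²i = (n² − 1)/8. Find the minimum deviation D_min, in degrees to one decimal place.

230.9°

cos²i = (1.77689 − 1)/8 = 0.09711; i = arccos(0.31163) = 71.843°.
sin r = sin 71.843°/1.333 = 0.71283; r = 45.466°.
D_min = 2·71.843° − 6·45.466° + 360° = 230.891°.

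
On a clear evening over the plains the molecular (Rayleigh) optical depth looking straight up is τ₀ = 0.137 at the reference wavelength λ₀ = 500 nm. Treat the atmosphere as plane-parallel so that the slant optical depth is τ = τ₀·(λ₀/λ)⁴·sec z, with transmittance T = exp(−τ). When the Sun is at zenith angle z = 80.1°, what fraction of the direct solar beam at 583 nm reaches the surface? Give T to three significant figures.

sec 80.1° = 5.8164.
τ = 0.137 × (500/583)⁴ × 5.8164 = 0.137 × 0.5410 × 5.8164 = 0.4311.
T = exp(−0.4311) = 0.6498.

0.650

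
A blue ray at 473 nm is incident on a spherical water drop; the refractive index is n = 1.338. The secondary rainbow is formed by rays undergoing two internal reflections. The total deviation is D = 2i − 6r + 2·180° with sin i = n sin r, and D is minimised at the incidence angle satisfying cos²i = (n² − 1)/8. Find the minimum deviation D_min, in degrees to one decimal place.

232.2°

cos²i = (1.79024 − 1)/8 = 0.09878; i = arccos(0.31429) = 71.682°.
sin r = sin 71.682°/1.338 = 0.70951; r = 45.195°.
D_min = 2·71.682° − 6·45.195° + 360° = 232.193°.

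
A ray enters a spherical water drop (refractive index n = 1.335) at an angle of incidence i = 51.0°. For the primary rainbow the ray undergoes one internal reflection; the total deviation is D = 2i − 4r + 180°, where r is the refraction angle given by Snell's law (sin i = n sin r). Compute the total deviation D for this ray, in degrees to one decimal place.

sin r = sin 51.0° / 1.335 = 0.7771/1.335 = 0.5821; r = 35.60°.
D = 2·51.0° − 4·35.60° + 180° = 102.00° − 142.40° + 180° = 139.60°.

139.6°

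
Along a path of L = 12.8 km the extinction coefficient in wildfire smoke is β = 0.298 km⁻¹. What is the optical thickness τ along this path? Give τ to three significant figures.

3.81

τ = β·L = 0.298 × 12.8 = 3.8144.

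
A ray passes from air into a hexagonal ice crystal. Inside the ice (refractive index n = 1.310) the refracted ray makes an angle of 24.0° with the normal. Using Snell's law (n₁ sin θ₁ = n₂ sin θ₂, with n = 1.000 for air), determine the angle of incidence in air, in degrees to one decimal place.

Snell: sin θ_i = n · sin θ_r = 1.310 × sin 24.0° = 1.310 × 0.4067 = 0.5328.
θ_i = arcsin(0.5328) = 32.20°.

32.2°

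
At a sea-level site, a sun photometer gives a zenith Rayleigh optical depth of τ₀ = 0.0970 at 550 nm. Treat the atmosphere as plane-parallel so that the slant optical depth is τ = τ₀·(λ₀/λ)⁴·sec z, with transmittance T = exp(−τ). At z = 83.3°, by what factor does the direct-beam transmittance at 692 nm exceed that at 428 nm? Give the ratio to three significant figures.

Airmass: sec 83.3° = 8.5711.
τ(692 nm) = 0.0970 × (550/692)⁴ × 8.5711 = 0.0970 × 0.3990 × 8.5711 = 0.3318.
τ(428 nm) = 0.0970 × (550/428)⁴ × 8.5711 = 0.0970 × 2.7269 × 8.5711 = 2.2672.
T(692)/T(428) = exp(τ_B − τ_A) = exp(1.9354) = 6.9269.

6.93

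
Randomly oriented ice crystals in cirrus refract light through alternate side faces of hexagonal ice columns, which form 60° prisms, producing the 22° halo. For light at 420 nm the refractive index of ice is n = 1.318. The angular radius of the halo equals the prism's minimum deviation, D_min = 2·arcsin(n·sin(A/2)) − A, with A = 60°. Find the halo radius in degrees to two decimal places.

n·sin(A/2) = 1.318 × sin 30° = 1.318 × 0.5000 = 0.6590.
D_min = 2·arcsin(0.6590) − 60° = 2 × 41.224° − 60° = 22.447°.

22.45°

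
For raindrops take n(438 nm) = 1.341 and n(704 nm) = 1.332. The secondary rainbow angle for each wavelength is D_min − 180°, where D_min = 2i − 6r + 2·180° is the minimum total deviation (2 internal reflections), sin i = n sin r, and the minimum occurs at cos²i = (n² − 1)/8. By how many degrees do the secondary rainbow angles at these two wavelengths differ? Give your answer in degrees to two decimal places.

2.34°

At 438 nm (n = 1.341): cos²i = 0.09979 → i = 71.586°, r = 45.034°, D_min = 232.966°, rainbow angle = 52.966°.
At 704 nm (n = 1.332): cos²i = 0.09678 → i = 71.875°, r = 45.520°, D_min = 230.628°, rainbow angle = 50.628°.
Angular width = |52.966° − 50.628°| = 2.337°.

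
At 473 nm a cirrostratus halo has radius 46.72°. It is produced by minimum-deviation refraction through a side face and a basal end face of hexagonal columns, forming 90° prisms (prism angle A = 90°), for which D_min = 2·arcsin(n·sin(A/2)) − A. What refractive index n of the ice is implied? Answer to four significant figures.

Rearranging: n = sin((D_min + A)/2) / sin(A/2).
(D_min + A)/2 = (46.72° + 90°)/2 = 68.360°.
n = sin 68.360° / sin 45° = 0.9295 / 0.7071 = 1.3145.

1.315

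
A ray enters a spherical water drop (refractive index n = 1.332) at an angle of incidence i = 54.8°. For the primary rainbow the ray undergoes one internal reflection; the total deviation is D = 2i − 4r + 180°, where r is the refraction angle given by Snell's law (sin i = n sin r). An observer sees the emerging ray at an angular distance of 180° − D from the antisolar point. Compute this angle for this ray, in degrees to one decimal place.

41.8°

sin r = sin 54.8° / 1.332 = 0.8171/1.332 = 0.6135; r = 37.84°.
D = 2·54.8° − 4·37.84° + 180° = 109.60° − 151.36° + 180° = 138.24°.
Angle from antisolar point = 180° − D = 41.76°.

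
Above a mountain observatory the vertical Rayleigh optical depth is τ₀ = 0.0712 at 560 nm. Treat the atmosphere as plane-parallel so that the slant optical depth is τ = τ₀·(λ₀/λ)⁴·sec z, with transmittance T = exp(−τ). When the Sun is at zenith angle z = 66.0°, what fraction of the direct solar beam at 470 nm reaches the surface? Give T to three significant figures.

0.703

sec 66.0° = 2.4586.
τ = 0.0712 × (560/470)⁴ × 2.4586 = 0.0712 × 2.0154 × 2.4586 = 0.3528.
T = exp(−0.3528) = 0.7027.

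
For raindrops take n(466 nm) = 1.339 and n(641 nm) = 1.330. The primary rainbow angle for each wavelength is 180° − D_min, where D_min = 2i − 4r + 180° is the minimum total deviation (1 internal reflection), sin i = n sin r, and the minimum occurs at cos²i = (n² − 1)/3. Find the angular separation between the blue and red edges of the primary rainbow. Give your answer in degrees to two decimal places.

1.30°

At 466 nm (n = 1.339): cos²i = 0.26431 → i = 59.062°, r = 39.834°, D_min = 138.786°, rainbow angle = 41.214°.
At 641 nm (n = 1.330): cos²i = 0.25630 → i = 59.585°, r = 40.422°, D_min = 137.484°, rainbow angle = 42.516°.
Angular width = |41.214° − 42.516°| = 1.303°.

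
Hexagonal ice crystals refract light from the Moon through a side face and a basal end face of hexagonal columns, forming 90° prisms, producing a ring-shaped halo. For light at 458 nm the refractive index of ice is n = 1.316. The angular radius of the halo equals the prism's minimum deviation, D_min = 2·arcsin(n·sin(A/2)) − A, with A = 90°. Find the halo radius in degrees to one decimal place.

47.0°

n·sin(A/2) = 1.316 × sin 45° = 1.316 × 0.7071 = 0.9306.
D_min = 2·arcsin(0.9306) − 90° = 2 × 68.521° − 90° = 47.042°.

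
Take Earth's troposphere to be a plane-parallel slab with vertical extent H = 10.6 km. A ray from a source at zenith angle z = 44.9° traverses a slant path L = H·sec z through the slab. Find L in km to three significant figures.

sec z = 1/cos 44.9° = 1.4118.
L = 10.6 × 1.4118 = 14.965 km.

15.0 km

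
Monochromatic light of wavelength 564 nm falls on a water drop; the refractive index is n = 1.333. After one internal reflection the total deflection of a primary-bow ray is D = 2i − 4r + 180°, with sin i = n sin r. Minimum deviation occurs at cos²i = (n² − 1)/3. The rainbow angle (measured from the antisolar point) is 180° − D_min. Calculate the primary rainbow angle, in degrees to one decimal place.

42.1°

cos²i = (1.77689 − 1)/3 = 0.25896; i = arccos(0.50888) = 59.410°.
sin r = sin 59.410°/1.333 = 0.64579; r = 40.225°.
D_min = 2·59.410° − 4·40.225° + 180° = 137.922°.
Rainbow angle = 180° − D_min = 42.078°.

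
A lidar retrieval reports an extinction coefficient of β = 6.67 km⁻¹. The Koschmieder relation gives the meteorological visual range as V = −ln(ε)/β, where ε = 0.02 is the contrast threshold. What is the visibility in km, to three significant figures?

V = −ln(0.02) / 6.67 = 3.912 / 6.67 = 0.5865 km.

0.587 km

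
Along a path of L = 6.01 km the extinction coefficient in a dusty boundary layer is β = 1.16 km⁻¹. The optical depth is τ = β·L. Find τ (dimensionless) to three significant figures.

τ = β·L = 1.16 × 6.01 = 6.9716.

6.97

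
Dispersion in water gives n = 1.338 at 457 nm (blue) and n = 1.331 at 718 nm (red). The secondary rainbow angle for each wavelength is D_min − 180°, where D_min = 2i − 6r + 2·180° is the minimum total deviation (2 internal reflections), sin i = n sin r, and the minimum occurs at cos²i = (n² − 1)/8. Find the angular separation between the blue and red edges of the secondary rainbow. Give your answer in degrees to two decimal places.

1.83°

At 457 nm (n = 1.338): cos²i = 0.09878 → i = 71.682°, r = 45.195°, D_min = 232.193°, rainbow angle = 52.193°.
At 718 nm (n = 1.331): cos²i = 0.09645 → i = 71.907°, r = 45.575°, D_min = 230.365°, rainbow angle = 50.365°.
Angular width = |52.193° − 50.365°| = 1.828°.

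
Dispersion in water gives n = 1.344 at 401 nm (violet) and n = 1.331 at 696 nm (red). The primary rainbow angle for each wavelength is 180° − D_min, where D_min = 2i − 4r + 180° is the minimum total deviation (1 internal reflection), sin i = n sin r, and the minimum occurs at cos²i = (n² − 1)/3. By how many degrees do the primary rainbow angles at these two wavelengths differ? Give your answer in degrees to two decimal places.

1.86°

At 401 nm (n = 1.344): cos²i = 0.26878 → i = 58.772°, r = 39.512°, D_min = 139.495°, rainbow angle = 40.505°.
At 696 nm (n = 1.331): cos²i = 0.25719 → i = 59.527°, r = 40.356°, D_min = 137.630°, rainbow angle = 42.370°.
Angular width = |40.505° − 42.370°| = 1.865°.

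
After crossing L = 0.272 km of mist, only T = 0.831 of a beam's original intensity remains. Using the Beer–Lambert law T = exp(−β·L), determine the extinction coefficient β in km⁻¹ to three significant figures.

Beer–Lambert: T = exp(−βL) ⇒ β = −ln(T)/L = −ln(0.831)/0.272 = 0.1851/0.272 = 0.6806 km⁻¹.

0.681 km⁻¹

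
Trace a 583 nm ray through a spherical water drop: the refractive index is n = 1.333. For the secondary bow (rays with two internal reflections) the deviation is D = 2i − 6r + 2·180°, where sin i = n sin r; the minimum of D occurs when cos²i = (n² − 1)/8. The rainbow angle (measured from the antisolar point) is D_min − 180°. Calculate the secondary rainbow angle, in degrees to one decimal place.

cos²i = (1.77689 − 1)/8 = 0.09711; i = arccos(0.31163) = 71.843°.
sin r = sin 71.843°/1.333 = 0.71283; r = 45.466°.
D_min = 2·71.843° − 6·45.466° + 360° = 230.891°.
Rainbow angle = D_min − 180° = 50.891°.

50.9°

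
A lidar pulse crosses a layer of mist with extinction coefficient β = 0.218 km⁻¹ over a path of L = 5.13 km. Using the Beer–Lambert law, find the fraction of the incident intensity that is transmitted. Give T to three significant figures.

τ = β·L = 0.218 × 5.13 = 1.1183.
T = exp(−1.1183) = 0.3268.

0.327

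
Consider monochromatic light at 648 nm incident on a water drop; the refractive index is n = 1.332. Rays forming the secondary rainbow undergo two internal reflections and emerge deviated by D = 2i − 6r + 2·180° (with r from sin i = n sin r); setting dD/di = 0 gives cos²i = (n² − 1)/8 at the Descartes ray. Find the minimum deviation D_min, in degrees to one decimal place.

cos²i = (1.77422 − 1)/8 = 0.09678; i = arccos(0.31109) = 71.875°.
sin r = sin 71.875°/1.332 = 0.71350; r = 45.520°.
D_min = 2·71.875° − 6·45.520° + 360° = 230.628°.

230.6°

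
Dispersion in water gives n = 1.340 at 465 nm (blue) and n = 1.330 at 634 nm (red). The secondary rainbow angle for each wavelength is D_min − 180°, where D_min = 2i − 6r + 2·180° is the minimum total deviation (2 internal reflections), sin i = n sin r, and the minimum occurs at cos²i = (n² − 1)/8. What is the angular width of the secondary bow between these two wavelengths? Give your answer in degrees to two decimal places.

2.61°

At 465 nm (n = 1.340): cos²i = 0.09945 → i = 71.618°, r = 45.088°, D_min = 232.709°, rainbow angle = 52.709°.
At 634 nm (n = 1.330): cos²i = 0.09611 → i = 71.940°, r = 45.630°, D_min = 230.101°, rainbow angle = 50.101°.
Angular width = |52.709° − 50.101°| = 2.608°.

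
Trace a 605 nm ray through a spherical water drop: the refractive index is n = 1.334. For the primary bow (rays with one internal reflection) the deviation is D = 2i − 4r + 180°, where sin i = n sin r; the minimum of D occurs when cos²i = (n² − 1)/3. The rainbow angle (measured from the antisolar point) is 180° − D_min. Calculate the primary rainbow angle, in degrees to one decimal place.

cos²i = (1.77956 − 1)/3 = 0.25985; i = arccos(0.50976) = 59.352°.
sin r = sin 59.352°/1.334 = 0.64492; r = 40.159°.
D_min = 2·59.352° − 4·40.159° + 180° = 138.067°.
Rainbow angle = 180° − D_min = 41.933°.

41.9°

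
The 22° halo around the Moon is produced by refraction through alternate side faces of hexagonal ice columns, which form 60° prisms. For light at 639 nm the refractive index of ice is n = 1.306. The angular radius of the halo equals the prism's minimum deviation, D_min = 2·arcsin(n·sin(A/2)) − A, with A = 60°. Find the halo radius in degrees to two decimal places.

n·sin(A/2) = 1.306 × sin 30° = 1.306 × 0.5000 = 0.6530.
D_min = 2·arcsin(0.6530) − 60° = 2 × 40.768° − 60° = 21.536°.

21.54°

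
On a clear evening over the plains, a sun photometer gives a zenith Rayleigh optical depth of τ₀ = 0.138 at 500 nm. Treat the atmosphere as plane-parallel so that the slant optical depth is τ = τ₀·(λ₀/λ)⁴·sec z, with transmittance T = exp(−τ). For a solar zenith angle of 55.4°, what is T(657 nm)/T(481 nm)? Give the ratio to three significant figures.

Airmass: sec 55.4° = 1.7610.
τ(657 nm) = 0.138 × (500/657)⁴ × 1.7610 = 0.138 × 0.3354 × 1.7610 = 0.0815.
τ(481 nm) = 0.138 × (500/481)⁴ × 1.7610 = 0.138 × 1.1676 × 1.7610 = 0.2838.
T(657)/T(481) = exp(τ_B − τ_A) = exp(0.2022) = 1.2241.

1.22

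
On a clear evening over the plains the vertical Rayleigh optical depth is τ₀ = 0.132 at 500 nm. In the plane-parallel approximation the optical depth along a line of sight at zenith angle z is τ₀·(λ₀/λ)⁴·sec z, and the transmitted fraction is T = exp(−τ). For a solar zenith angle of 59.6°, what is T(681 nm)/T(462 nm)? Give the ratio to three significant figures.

Airmass: sec 59.6° = 1.9762.
τ(681 nm) = 0.132 × (500/681)⁴ × 1.9762 = 0.132 × 0.2906 × 1.9762 = 0.0758.
τ(462 nm) = 0.132 × (500/462)⁴ × 1.9762 = 0.132 × 1.3719 × 1.9762 = 0.3579.
T(681)/T(462) = exp(τ_B − τ_A) = exp(0.2821) = 1.3258.

1.33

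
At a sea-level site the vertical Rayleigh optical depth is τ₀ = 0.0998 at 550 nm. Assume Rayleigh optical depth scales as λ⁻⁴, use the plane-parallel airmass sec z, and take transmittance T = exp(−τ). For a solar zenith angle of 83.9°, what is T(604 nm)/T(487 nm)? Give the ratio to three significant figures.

Airmass: sec 83.9° = 9.4105.
τ(604 nm) = 0.0998 × (550/604)⁴ × 9.4105 = 0.0998 × 0.6875 × 9.4105 = 0.6457.
τ(487 nm) = 0.0998 × (550/487)⁴ × 9.4105 = 0.0998 × 1.6268 × 9.4105 = 1.5278.
T(604)/T(487) = exp(τ_B − τ_A) = exp(0.8821) = 2.4160.

2.42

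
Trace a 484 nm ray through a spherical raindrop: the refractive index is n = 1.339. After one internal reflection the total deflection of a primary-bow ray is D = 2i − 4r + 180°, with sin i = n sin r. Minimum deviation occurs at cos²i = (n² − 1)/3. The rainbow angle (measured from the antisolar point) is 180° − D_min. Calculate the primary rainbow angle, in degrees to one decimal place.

41.2°

cos²i = (1.79292 − 1)/3 = 0.26431; i = arccos(0.51411) = 59.062°.
sin r = sin 59.062°/1.339 = 0.64057; r = 39.834°.
D_min = 2·59.062° − 4·39.834° + 180° = 138.786°.
Rainbow angle = 180° − D_min = 41.214°.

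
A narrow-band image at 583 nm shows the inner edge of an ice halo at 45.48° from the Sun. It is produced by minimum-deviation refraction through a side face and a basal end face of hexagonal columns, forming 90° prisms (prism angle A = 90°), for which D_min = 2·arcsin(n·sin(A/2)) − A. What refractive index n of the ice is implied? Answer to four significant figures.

1.309

Rearranging: n = sin((D_min + A)/2) / sin(A/2).
(D_min + A)/2 = (45.48° + 90°)/2 = 67.740°.
n = sin 67.740° / sin 45° = 0.9255 / 0.7071 = 1.3088.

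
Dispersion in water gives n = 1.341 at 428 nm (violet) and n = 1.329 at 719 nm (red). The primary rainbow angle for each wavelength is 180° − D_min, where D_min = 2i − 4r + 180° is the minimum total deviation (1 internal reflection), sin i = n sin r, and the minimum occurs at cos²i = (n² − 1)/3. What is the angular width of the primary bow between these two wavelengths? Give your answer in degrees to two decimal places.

At 428 nm (n = 1.341): cos²i = 0.26609 → i = 58.946°, r = 39.705°, D_min = 139.071°, rainbow angle = 40.929°.
At 719 nm (n = 1.329): cos²i = 0.25541 → i = 59.643°, r = 40.487°, D_min = 137.337°, rainbow angle = 42.663°.
Angular width = |40.929° − 42.663°| = 1.735°.

1.73°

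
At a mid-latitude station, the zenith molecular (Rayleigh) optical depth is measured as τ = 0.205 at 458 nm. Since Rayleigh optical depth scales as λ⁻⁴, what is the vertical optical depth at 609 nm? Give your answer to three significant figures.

0.0656

τ(609 nm) = τ(458 nm) × (458/609)⁴ = 0.205 × (0.7521)⁴ = 0.205 × 0.3199 = 0.0656.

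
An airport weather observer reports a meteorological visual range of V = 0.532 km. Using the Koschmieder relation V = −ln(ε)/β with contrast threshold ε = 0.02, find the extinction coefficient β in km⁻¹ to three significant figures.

β = −ln(0.02) / V = 3.912 / 0.532 = 7.3534 km⁻¹.

7.35 km⁻¹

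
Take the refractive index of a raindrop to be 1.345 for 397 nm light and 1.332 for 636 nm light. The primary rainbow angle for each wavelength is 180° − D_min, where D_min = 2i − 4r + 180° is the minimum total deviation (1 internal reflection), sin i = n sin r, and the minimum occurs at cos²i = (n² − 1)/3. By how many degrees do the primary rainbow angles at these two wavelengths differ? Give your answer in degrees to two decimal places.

At 397 nm (n = 1.345): cos²i = 0.26967 → i = 58.715°, r = 39.448°, D_min = 139.635°, rainbow angle = 40.365°.
At 636 nm (n = 1.332): cos²i = 0.25807 → i = 59.469°, r = 40.290°, D_min = 137.776°, rainbow angle = 42.224°.
Angular width = |40.365° − 42.224°| = 1.859°.

1.86°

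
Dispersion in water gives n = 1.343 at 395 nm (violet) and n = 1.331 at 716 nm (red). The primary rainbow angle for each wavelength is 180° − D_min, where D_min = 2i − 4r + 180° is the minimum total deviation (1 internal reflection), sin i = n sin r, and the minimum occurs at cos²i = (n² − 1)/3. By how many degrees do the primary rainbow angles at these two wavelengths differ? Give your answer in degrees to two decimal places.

At 395 nm (n = 1.343): cos²i = 0.26788 → i = 58.830°, r = 39.577°, D_min = 139.354°, rainbow angle = 40.646°.
At 716 nm (n = 1.331): cos²i = 0.25719 → i = 59.527°, r = 40.356°, D_min = 137.630°, rainbow angle = 42.370°.
Angular width = |40.646° − 42.370°| = 1.724°.

1.72°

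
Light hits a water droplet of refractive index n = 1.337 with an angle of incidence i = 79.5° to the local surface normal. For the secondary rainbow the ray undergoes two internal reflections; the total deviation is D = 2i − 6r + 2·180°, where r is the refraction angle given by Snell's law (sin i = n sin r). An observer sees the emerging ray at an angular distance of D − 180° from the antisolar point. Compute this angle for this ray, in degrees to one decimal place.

sin r = sin 79.5° / 1.337 = 0.9833/1.337 = 0.7354; r = 47.34°.
D = 2·79.5° − 6·47.34° + 2·180° = 159.00° − 284.06° + 360° = 234.94°.
Angle from antisolar point = D − 180° = 54.94°.

54.9°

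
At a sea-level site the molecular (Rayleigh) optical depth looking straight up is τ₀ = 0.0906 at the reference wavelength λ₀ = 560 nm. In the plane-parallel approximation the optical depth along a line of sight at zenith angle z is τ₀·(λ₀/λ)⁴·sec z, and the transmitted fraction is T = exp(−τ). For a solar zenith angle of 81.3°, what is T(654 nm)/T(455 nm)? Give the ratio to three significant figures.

2.86

Airmass: sec 81.3° = 6.6111.
τ(654 nm) = 0.0906 × (560/654)⁴ × 6.6111 = 0.0906 × 0.5376 × 6.6111 = 0.3220.
τ(455 nm) = 0.0906 × (560/455)⁴ × 6.6111 = 0.0906 × 2.2946 × 6.6111 = 1.3744.
T(654)/T(455) = exp(τ_B − τ_A) = exp(1.0524) = 2.8645.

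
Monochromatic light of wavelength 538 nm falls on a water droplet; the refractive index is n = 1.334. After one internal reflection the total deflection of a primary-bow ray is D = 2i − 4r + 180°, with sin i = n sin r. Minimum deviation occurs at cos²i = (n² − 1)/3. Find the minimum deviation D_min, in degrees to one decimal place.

cos²i = (1.77956 − 1)/3 = 0.25985; i = arccos(0.50976) = 59.352°.
sin r = sin 59.352°/1.334 = 0.64492; r = 40.159°.
D_min = 2·59.352° − 4·40.159° + 180° = 138.067°.

138.1°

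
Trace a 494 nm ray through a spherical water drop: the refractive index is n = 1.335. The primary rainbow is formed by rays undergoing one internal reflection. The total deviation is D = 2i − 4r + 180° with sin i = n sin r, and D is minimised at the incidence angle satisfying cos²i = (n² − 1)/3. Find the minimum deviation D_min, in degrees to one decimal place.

138.2°

cos²i = (1.78222 − 1)/3 = 0.26074; i = arccos(0.51063) = 59.294°.
sin r = sin 59.294°/1.335 = 0.64405; r = 40.094°.
D_min = 2·59.294° − 4·40.094° + 180° = 138.212°.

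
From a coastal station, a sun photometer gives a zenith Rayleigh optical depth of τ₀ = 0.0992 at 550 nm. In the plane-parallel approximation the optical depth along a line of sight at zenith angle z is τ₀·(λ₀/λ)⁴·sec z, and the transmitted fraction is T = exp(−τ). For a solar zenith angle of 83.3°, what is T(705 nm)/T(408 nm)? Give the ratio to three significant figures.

Airmass: sec 83.3° = 8.5711.
τ(705 nm) = 0.0992 × (550/705)⁴ × 8.5711 = 0.0992 × 0.3704 × 8.5711 = 0.3150.
τ(408 nm) = 0.0992 × (550/408)⁴ × 8.5711 = 0.0992 × 3.3023 × 8.5711 = 2.8078.
T(705)/T(408) = exp(τ_B − τ_A) = exp(2.4928) = 12.0952.

12.1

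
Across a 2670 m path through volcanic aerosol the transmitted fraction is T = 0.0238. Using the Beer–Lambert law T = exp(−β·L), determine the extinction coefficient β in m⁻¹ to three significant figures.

0.00140 m⁻¹

Beer–Lambert: T = exp(−βL) ⇒ β = −ln(T)/L = −ln(0.0238)/2670 = 3.7381/2670 = 0.0014 m⁻¹.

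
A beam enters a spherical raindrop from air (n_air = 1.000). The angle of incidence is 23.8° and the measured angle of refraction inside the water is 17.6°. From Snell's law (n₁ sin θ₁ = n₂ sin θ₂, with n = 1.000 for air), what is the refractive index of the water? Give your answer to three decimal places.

n = sin θ_i / sin θ_r = sin 23.8° / sin 17.6° = 0.4035 / 0.3024 = 1.3346.

1.335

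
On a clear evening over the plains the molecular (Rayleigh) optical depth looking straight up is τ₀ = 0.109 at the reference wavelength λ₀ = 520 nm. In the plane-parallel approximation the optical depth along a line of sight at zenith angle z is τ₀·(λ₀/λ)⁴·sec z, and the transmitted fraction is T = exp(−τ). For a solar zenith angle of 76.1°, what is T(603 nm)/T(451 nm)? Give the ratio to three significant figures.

Airmass: sec 76.1° = 4.1627.
τ(603 nm) = 0.109 × (520/603)⁴ × 4.1627 = 0.109 × 0.5530 × 4.1627 = 0.2509.
τ(451 nm) = 0.109 × (520/451)⁴ × 4.1627 = 0.109 × 1.7673 × 4.1627 = 0.8019.
T(603)/T(451) = exp(τ_B − τ_A) = exp(0.5510) = 1.7349.

1.73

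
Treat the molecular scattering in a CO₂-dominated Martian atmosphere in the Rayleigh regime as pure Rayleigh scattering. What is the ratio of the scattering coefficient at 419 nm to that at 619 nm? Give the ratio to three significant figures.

Rayleigh scattering ∝ λ⁻⁴, so the ratio of coefficients is the inverse fourth power of the wavelength ratio.
σ(419)/σ(619) = (619/419)⁴ = (1.4773)⁴ = 4.763.

4.76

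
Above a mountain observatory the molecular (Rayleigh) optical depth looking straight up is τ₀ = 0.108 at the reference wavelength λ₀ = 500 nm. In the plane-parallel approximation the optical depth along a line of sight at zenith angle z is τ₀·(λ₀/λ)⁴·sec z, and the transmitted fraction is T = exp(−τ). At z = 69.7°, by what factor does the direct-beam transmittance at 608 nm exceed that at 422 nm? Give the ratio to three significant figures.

Airmass: sec 69.7° = 2.8824.
τ(608 nm) = 0.108 × (500/608)⁴ × 2.8824 = 0.108 × 0.4574 × 2.8824 = 0.1424.
τ(422 nm) = 0.108 × (500/422)⁴ × 2.8824 = 0.108 × 1.9707 × 2.8824 = 0.6135.
T(608)/T(422) = exp(τ_B − τ_A) = exp(0.4711) = 1.6018.

1.60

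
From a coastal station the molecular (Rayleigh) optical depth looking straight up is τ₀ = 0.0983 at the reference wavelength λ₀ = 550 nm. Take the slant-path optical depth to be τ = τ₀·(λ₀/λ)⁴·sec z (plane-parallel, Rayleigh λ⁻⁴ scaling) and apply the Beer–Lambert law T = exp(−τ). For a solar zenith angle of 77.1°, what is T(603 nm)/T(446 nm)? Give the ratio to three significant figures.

2.04

Airmass: sec 77.1° = 4.4793.
τ(603 nm) = 0.0983 × (550/603)⁴ × 4.4793 = 0.0983 × 0.6921 × 4.4793 = 0.3047.
τ(446 nm) = 0.0983 × (550/446)⁴ × 4.4793 = 0.0983 × 2.3127 × 4.4793 = 1.0183.
T(603)/T(446) = exp(τ_B − τ_A) = exp(0.7135) = 2.0412.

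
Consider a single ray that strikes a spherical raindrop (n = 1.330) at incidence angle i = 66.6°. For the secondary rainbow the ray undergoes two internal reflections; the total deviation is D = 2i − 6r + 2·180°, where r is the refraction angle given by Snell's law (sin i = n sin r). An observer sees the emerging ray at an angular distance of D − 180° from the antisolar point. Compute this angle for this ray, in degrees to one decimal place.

sin r = sin 66.6° / 1.330 = 0.9178/1.330 = 0.6900; r = 43.63°.
D = 2·66.6° − 6·43.63° + 2·180° = 133.20° − 261.80° + 360° = 231.40°.
Angle from antisolar point = D − 180° = 51.40°.

51.4°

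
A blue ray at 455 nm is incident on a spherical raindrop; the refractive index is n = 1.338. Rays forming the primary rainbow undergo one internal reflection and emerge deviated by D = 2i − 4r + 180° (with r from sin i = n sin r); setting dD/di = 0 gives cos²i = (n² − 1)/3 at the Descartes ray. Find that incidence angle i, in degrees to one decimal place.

cos²i = (1.338² − 1)/3 = (1.79024 − 1)/3 = 0.26341.
cos i = 0.51324, so i = 59.120°.

59.1°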